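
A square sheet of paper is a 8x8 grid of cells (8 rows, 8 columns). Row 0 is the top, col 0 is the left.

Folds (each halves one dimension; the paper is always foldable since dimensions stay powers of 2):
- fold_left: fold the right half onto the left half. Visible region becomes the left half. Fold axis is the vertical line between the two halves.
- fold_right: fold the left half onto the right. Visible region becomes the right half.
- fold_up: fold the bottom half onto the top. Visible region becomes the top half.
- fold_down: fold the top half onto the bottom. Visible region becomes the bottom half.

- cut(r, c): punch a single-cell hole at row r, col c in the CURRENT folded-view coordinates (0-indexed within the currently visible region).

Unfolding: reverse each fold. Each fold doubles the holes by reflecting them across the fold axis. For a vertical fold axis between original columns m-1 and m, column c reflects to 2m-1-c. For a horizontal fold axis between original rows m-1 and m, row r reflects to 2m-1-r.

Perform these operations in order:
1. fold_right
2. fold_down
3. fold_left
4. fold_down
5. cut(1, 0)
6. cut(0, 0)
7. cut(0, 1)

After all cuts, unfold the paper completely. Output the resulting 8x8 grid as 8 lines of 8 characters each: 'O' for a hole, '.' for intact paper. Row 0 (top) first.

Op 1 fold_right: fold axis v@4; visible region now rows[0,8) x cols[4,8) = 8x4
Op 2 fold_down: fold axis h@4; visible region now rows[4,8) x cols[4,8) = 4x4
Op 3 fold_left: fold axis v@6; visible region now rows[4,8) x cols[4,6) = 4x2
Op 4 fold_down: fold axis h@6; visible region now rows[6,8) x cols[4,6) = 2x2
Op 5 cut(1, 0): punch at orig (7,4); cuts so far [(7, 4)]; region rows[6,8) x cols[4,6) = 2x2
Op 6 cut(0, 0): punch at orig (6,4); cuts so far [(6, 4), (7, 4)]; region rows[6,8) x cols[4,6) = 2x2
Op 7 cut(0, 1): punch at orig (6,5); cuts so far [(6, 4), (6, 5), (7, 4)]; region rows[6,8) x cols[4,6) = 2x2
Unfold 1 (reflect across h@6): 6 holes -> [(4, 4), (5, 4), (5, 5), (6, 4), (6, 5), (7, 4)]
Unfold 2 (reflect across v@6): 12 holes -> [(4, 4), (4, 7), (5, 4), (5, 5), (5, 6), (5, 7), (6, 4), (6, 5), (6, 6), (6, 7), (7, 4), (7, 7)]
Unfold 3 (reflect across h@4): 24 holes -> [(0, 4), (0, 7), (1, 4), (1, 5), (1, 6), (1, 7), (2, 4), (2, 5), (2, 6), (2, 7), (3, 4), (3, 7), (4, 4), (4, 7), (5, 4), (5, 5), (5, 6), (5, 7), (6, 4), (6, 5), (6, 6), (6, 7), (7, 4), (7, 7)]
Unfold 4 (reflect across v@4): 48 holes -> [(0, 0), (0, 3), (0, 4), (0, 7), (1, 0), (1, 1), (1, 2), (1, 3), (1, 4), (1, 5), (1, 6), (1, 7), (2, 0), (2, 1), (2, 2), (2, 3), (2, 4), (2, 5), (2, 6), (2, 7), (3, 0), (3, 3), (3, 4), (3, 7), (4, 0), (4, 3), (4, 4), (4, 7), (5, 0), (5, 1), (5, 2), (5, 3), (5, 4), (5, 5), (5, 6), (5, 7), (6, 0), (6, 1), (6, 2), (6, 3), (6, 4), (6, 5), (6, 6), (6, 7), (7, 0), (7, 3), (7, 4), (7, 7)]

Answer: O..OO..O
OOOOOOOO
OOOOOOOO
O..OO..O
O..OO..O
OOOOOOOO
OOOOOOOO
O..OO..O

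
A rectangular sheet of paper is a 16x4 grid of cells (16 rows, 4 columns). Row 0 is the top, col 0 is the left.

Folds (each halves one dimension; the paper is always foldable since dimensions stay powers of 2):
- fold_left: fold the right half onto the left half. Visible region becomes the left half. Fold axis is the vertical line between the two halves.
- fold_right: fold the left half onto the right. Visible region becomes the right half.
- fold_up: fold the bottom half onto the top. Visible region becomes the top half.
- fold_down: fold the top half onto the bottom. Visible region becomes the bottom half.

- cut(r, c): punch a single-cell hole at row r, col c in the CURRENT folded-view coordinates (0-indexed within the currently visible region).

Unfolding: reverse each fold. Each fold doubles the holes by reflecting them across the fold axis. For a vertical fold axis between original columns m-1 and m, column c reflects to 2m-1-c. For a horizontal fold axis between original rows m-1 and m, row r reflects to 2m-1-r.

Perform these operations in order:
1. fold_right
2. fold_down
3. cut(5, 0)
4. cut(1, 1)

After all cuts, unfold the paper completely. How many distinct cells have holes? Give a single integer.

Answer: 8

Derivation:
Op 1 fold_right: fold axis v@2; visible region now rows[0,16) x cols[2,4) = 16x2
Op 2 fold_down: fold axis h@8; visible region now rows[8,16) x cols[2,4) = 8x2
Op 3 cut(5, 0): punch at orig (13,2); cuts so far [(13, 2)]; region rows[8,16) x cols[2,4) = 8x2
Op 4 cut(1, 1): punch at orig (9,3); cuts so far [(9, 3), (13, 2)]; region rows[8,16) x cols[2,4) = 8x2
Unfold 1 (reflect across h@8): 4 holes -> [(2, 2), (6, 3), (9, 3), (13, 2)]
Unfold 2 (reflect across v@2): 8 holes -> [(2, 1), (2, 2), (6, 0), (6, 3), (9, 0), (9, 3), (13, 1), (13, 2)]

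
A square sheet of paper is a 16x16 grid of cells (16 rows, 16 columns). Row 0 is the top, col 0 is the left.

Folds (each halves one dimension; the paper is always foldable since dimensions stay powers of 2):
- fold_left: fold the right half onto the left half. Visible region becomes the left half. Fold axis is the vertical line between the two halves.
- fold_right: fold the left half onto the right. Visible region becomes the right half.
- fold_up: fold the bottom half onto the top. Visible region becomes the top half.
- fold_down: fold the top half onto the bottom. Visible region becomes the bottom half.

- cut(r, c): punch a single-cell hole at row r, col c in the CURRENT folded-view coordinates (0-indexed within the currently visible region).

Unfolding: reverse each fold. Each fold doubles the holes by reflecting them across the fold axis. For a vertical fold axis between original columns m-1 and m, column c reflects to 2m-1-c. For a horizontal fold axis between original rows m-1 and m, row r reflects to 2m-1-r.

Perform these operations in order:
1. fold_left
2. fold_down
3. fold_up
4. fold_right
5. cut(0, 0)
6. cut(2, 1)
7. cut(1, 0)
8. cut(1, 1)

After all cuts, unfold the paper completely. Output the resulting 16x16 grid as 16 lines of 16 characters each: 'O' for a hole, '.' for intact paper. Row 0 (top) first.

Answer: ...OO......OO...
..OOOO....OOOO..
..O..O....O..O..
................
................
..O..O....O..O..
..OOOO....OOOO..
...OO......OO...
...OO......OO...
..OOOO....OOOO..
..O..O....O..O..
................
................
..O..O....O..O..
..OOOO....OOOO..
...OO......OO...

Derivation:
Op 1 fold_left: fold axis v@8; visible region now rows[0,16) x cols[0,8) = 16x8
Op 2 fold_down: fold axis h@8; visible region now rows[8,16) x cols[0,8) = 8x8
Op 3 fold_up: fold axis h@12; visible region now rows[8,12) x cols[0,8) = 4x8
Op 4 fold_right: fold axis v@4; visible region now rows[8,12) x cols[4,8) = 4x4
Op 5 cut(0, 0): punch at orig (8,4); cuts so far [(8, 4)]; region rows[8,12) x cols[4,8) = 4x4
Op 6 cut(2, 1): punch at orig (10,5); cuts so far [(8, 4), (10, 5)]; region rows[8,12) x cols[4,8) = 4x4
Op 7 cut(1, 0): punch at orig (9,4); cuts so far [(8, 4), (9, 4), (10, 5)]; region rows[8,12) x cols[4,8) = 4x4
Op 8 cut(1, 1): punch at orig (9,5); cuts so far [(8, 4), (9, 4), (9, 5), (10, 5)]; region rows[8,12) x cols[4,8) = 4x4
Unfold 1 (reflect across v@4): 8 holes -> [(8, 3), (8, 4), (9, 2), (9, 3), (9, 4), (9, 5), (10, 2), (10, 5)]
Unfold 2 (reflect across h@12): 16 holes -> [(8, 3), (8, 4), (9, 2), (9, 3), (9, 4), (9, 5), (10, 2), (10, 5), (13, 2), (13, 5), (14, 2), (14, 3), (14, 4), (14, 5), (15, 3), (15, 4)]
Unfold 3 (reflect across h@8): 32 holes -> [(0, 3), (0, 4), (1, 2), (1, 3), (1, 4), (1, 5), (2, 2), (2, 5), (5, 2), (5, 5), (6, 2), (6, 3), (6, 4), (6, 5), (7, 3), (7, 4), (8, 3), (8, 4), (9, 2), (9, 3), (9, 4), (9, 5), (10, 2), (10, 5), (13, 2), (13, 5), (14, 2), (14, 3), (14, 4), (14, 5), (15, 3), (15, 4)]
Unfold 4 (reflect across v@8): 64 holes -> [(0, 3), (0, 4), (0, 11), (0, 12), (1, 2), (1, 3), (1, 4), (1, 5), (1, 10), (1, 11), (1, 12), (1, 13), (2, 2), (2, 5), (2, 10), (2, 13), (5, 2), (5, 5), (5, 10), (5, 13), (6, 2), (6, 3), (6, 4), (6, 5), (6, 10), (6, 11), (6, 12), (6, 13), (7, 3), (7, 4), (7, 11), (7, 12), (8, 3), (8, 4), (8, 11), (8, 12), (9, 2), (9, 3), (9, 4), (9, 5), (9, 10), (9, 11), (9, 12), (9, 13), (10, 2), (10, 5), (10, 10), (10, 13), (13, 2), (13, 5), (13, 10), (13, 13), (14, 2), (14, 3), (14, 4), (14, 5), (14, 10), (14, 11), (14, 12), (14, 13), (15, 3), (15, 4), (15, 11), (15, 12)]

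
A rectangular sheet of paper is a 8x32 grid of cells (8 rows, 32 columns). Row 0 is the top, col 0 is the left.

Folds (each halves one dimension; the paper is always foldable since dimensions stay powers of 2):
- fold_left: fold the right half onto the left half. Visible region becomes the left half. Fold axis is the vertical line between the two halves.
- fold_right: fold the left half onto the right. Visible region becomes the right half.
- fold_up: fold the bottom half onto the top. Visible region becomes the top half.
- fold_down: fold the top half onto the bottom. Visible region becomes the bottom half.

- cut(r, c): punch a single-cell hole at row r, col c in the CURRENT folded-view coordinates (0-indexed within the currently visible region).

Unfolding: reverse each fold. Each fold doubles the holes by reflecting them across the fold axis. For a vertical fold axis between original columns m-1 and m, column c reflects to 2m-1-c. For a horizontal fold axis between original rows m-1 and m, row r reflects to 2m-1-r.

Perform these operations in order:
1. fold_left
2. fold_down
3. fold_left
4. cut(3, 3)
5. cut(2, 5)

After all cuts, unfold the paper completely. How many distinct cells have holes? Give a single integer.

Answer: 16

Derivation:
Op 1 fold_left: fold axis v@16; visible region now rows[0,8) x cols[0,16) = 8x16
Op 2 fold_down: fold axis h@4; visible region now rows[4,8) x cols[0,16) = 4x16
Op 3 fold_left: fold axis v@8; visible region now rows[4,8) x cols[0,8) = 4x8
Op 4 cut(3, 3): punch at orig (7,3); cuts so far [(7, 3)]; region rows[4,8) x cols[0,8) = 4x8
Op 5 cut(2, 5): punch at orig (6,5); cuts so far [(6, 5), (7, 3)]; region rows[4,8) x cols[0,8) = 4x8
Unfold 1 (reflect across v@8): 4 holes -> [(6, 5), (6, 10), (7, 3), (7, 12)]
Unfold 2 (reflect across h@4): 8 holes -> [(0, 3), (0, 12), (1, 5), (1, 10), (6, 5), (6, 10), (7, 3), (7, 12)]
Unfold 3 (reflect across v@16): 16 holes -> [(0, 3), (0, 12), (0, 19), (0, 28), (1, 5), (1, 10), (1, 21), (1, 26), (6, 5), (6, 10), (6, 21), (6, 26), (7, 3), (7, 12), (7, 19), (7, 28)]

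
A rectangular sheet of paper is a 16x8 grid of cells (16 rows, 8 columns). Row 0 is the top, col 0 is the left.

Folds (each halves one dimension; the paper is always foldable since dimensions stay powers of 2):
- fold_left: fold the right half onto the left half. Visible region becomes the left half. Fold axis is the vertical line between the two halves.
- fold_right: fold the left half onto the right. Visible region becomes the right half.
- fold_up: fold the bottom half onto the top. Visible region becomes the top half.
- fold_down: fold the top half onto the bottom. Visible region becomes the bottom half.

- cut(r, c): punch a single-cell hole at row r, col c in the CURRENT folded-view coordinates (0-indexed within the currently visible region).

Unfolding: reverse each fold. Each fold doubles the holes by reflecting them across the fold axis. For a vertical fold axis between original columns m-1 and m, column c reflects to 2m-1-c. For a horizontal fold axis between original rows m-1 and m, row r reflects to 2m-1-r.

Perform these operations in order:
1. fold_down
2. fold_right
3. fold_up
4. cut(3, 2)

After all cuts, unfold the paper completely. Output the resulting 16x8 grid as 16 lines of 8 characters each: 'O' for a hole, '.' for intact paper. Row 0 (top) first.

Answer: ........
........
........
.O....O.
.O....O.
........
........
........
........
........
........
.O....O.
.O....O.
........
........
........

Derivation:
Op 1 fold_down: fold axis h@8; visible region now rows[8,16) x cols[0,8) = 8x8
Op 2 fold_right: fold axis v@4; visible region now rows[8,16) x cols[4,8) = 8x4
Op 3 fold_up: fold axis h@12; visible region now rows[8,12) x cols[4,8) = 4x4
Op 4 cut(3, 2): punch at orig (11,6); cuts so far [(11, 6)]; region rows[8,12) x cols[4,8) = 4x4
Unfold 1 (reflect across h@12): 2 holes -> [(11, 6), (12, 6)]
Unfold 2 (reflect across v@4): 4 holes -> [(11, 1), (11, 6), (12, 1), (12, 6)]
Unfold 3 (reflect across h@8): 8 holes -> [(3, 1), (3, 6), (4, 1), (4, 6), (11, 1), (11, 6), (12, 1), (12, 6)]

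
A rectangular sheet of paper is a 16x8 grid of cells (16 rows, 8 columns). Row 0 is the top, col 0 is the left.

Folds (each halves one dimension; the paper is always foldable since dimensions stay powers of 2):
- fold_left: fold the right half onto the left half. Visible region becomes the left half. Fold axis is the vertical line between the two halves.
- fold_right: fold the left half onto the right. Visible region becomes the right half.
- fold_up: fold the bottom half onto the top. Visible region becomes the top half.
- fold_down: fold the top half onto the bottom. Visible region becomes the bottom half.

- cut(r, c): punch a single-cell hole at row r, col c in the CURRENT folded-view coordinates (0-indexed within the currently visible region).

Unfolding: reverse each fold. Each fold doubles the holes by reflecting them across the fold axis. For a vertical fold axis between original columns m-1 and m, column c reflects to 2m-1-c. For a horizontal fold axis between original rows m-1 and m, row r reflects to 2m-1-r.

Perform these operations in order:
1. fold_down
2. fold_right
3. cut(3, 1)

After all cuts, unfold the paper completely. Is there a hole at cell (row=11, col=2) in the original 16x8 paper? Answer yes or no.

Answer: yes

Derivation:
Op 1 fold_down: fold axis h@8; visible region now rows[8,16) x cols[0,8) = 8x8
Op 2 fold_right: fold axis v@4; visible region now rows[8,16) x cols[4,8) = 8x4
Op 3 cut(3, 1): punch at orig (11,5); cuts so far [(11, 5)]; region rows[8,16) x cols[4,8) = 8x4
Unfold 1 (reflect across v@4): 2 holes -> [(11, 2), (11, 5)]
Unfold 2 (reflect across h@8): 4 holes -> [(4, 2), (4, 5), (11, 2), (11, 5)]
Holes: [(4, 2), (4, 5), (11, 2), (11, 5)]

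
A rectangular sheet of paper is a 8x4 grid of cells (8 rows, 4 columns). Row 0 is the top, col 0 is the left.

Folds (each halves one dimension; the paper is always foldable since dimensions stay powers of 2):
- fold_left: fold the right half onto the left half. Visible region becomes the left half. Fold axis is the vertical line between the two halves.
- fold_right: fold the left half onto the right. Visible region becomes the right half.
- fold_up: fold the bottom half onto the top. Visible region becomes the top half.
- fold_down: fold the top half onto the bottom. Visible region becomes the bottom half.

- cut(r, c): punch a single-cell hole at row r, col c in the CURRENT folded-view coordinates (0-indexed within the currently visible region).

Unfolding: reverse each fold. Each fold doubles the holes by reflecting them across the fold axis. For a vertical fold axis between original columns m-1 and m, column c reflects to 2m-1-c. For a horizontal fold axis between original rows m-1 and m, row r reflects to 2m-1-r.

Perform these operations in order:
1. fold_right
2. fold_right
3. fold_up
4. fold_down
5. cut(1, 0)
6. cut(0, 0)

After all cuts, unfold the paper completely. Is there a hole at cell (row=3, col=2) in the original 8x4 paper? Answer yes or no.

Op 1 fold_right: fold axis v@2; visible region now rows[0,8) x cols[2,4) = 8x2
Op 2 fold_right: fold axis v@3; visible region now rows[0,8) x cols[3,4) = 8x1
Op 3 fold_up: fold axis h@4; visible region now rows[0,4) x cols[3,4) = 4x1
Op 4 fold_down: fold axis h@2; visible region now rows[2,4) x cols[3,4) = 2x1
Op 5 cut(1, 0): punch at orig (3,3); cuts so far [(3, 3)]; region rows[2,4) x cols[3,4) = 2x1
Op 6 cut(0, 0): punch at orig (2,3); cuts so far [(2, 3), (3, 3)]; region rows[2,4) x cols[3,4) = 2x1
Unfold 1 (reflect across h@2): 4 holes -> [(0, 3), (1, 3), (2, 3), (3, 3)]
Unfold 2 (reflect across h@4): 8 holes -> [(0, 3), (1, 3), (2, 3), (3, 3), (4, 3), (5, 3), (6, 3), (7, 3)]
Unfold 3 (reflect across v@3): 16 holes -> [(0, 2), (0, 3), (1, 2), (1, 3), (2, 2), (2, 3), (3, 2), (3, 3), (4, 2), (4, 3), (5, 2), (5, 3), (6, 2), (6, 3), (7, 2), (7, 3)]
Unfold 4 (reflect across v@2): 32 holes -> [(0, 0), (0, 1), (0, 2), (0, 3), (1, 0), (1, 1), (1, 2), (1, 3), (2, 0), (2, 1), (2, 2), (2, 3), (3, 0), (3, 1), (3, 2), (3, 3), (4, 0), (4, 1), (4, 2), (4, 3), (5, 0), (5, 1), (5, 2), (5, 3), (6, 0), (6, 1), (6, 2), (6, 3), (7, 0), (7, 1), (7, 2), (7, 3)]
Holes: [(0, 0), (0, 1), (0, 2), (0, 3), (1, 0), (1, 1), (1, 2), (1, 3), (2, 0), (2, 1), (2, 2), (2, 3), (3, 0), (3, 1), (3, 2), (3, 3), (4, 0), (4, 1), (4, 2), (4, 3), (5, 0), (5, 1), (5, 2), (5, 3), (6, 0), (6, 1), (6, 2), (6, 3), (7, 0), (7, 1), (7, 2), (7, 3)]

Answer: yes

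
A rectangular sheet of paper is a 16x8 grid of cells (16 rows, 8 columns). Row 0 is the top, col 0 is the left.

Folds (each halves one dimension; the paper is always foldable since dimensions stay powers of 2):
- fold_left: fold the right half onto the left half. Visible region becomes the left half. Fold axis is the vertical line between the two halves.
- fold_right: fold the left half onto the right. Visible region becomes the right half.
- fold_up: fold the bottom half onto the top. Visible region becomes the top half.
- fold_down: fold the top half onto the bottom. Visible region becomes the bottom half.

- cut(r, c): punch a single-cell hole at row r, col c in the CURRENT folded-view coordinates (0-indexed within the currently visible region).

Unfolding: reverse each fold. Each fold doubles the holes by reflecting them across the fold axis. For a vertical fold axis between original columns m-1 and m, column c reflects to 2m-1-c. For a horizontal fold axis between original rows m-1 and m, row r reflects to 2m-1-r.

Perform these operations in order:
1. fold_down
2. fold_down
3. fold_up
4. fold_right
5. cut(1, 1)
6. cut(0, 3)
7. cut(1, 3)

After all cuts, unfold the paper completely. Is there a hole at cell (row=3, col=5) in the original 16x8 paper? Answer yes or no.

Op 1 fold_down: fold axis h@8; visible region now rows[8,16) x cols[0,8) = 8x8
Op 2 fold_down: fold axis h@12; visible region now rows[12,16) x cols[0,8) = 4x8
Op 3 fold_up: fold axis h@14; visible region now rows[12,14) x cols[0,8) = 2x8
Op 4 fold_right: fold axis v@4; visible region now rows[12,14) x cols[4,8) = 2x4
Op 5 cut(1, 1): punch at orig (13,5); cuts so far [(13, 5)]; region rows[12,14) x cols[4,8) = 2x4
Op 6 cut(0, 3): punch at orig (12,7); cuts so far [(12, 7), (13, 5)]; region rows[12,14) x cols[4,8) = 2x4
Op 7 cut(1, 3): punch at orig (13,7); cuts so far [(12, 7), (13, 5), (13, 7)]; region rows[12,14) x cols[4,8) = 2x4
Unfold 1 (reflect across v@4): 6 holes -> [(12, 0), (12, 7), (13, 0), (13, 2), (13, 5), (13, 7)]
Unfold 2 (reflect across h@14): 12 holes -> [(12, 0), (12, 7), (13, 0), (13, 2), (13, 5), (13, 7), (14, 0), (14, 2), (14, 5), (14, 7), (15, 0), (15, 7)]
Unfold 3 (reflect across h@12): 24 holes -> [(8, 0), (8, 7), (9, 0), (9, 2), (9, 5), (9, 7), (10, 0), (10, 2), (10, 5), (10, 7), (11, 0), (11, 7), (12, 0), (12, 7), (13, 0), (13, 2), (13, 5), (13, 7), (14, 0), (14, 2), (14, 5), (14, 7), (15, 0), (15, 7)]
Unfold 4 (reflect across h@8): 48 holes -> [(0, 0), (0, 7), (1, 0), (1, 2), (1, 5), (1, 7), (2, 0), (2, 2), (2, 5), (2, 7), (3, 0), (3, 7), (4, 0), (4, 7), (5, 0), (5, 2), (5, 5), (5, 7), (6, 0), (6, 2), (6, 5), (6, 7), (7, 0), (7, 7), (8, 0), (8, 7), (9, 0), (9, 2), (9, 5), (9, 7), (10, 0), (10, 2), (10, 5), (10, 7), (11, 0), (11, 7), (12, 0), (12, 7), (13, 0), (13, 2), (13, 5), (13, 7), (14, 0), (14, 2), (14, 5), (14, 7), (15, 0), (15, 7)]
Holes: [(0, 0), (0, 7), (1, 0), (1, 2), (1, 5), (1, 7), (2, 0), (2, 2), (2, 5), (2, 7), (3, 0), (3, 7), (4, 0), (4, 7), (5, 0), (5, 2), (5, 5), (5, 7), (6, 0), (6, 2), (6, 5), (6, 7), (7, 0), (7, 7), (8, 0), (8, 7), (9, 0), (9, 2), (9, 5), (9, 7), (10, 0), (10, 2), (10, 5), (10, 7), (11, 0), (11, 7), (12, 0), (12, 7), (13, 0), (13, 2), (13, 5), (13, 7), (14, 0), (14, 2), (14, 5), (14, 7), (15, 0), (15, 7)]

Answer: no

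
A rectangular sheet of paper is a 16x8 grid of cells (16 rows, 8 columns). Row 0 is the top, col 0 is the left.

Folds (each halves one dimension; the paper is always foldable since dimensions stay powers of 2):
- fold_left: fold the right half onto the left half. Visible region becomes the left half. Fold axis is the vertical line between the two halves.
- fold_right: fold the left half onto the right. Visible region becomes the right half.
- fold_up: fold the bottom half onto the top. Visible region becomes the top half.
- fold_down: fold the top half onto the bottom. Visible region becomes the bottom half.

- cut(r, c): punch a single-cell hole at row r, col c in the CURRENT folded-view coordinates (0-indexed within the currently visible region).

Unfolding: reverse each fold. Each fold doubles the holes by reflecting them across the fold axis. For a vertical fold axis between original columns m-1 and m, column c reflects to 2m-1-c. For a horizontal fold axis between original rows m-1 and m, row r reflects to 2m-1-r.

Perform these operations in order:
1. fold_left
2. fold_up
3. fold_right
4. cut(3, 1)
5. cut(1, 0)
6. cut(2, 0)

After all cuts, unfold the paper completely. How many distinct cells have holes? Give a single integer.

Op 1 fold_left: fold axis v@4; visible region now rows[0,16) x cols[0,4) = 16x4
Op 2 fold_up: fold axis h@8; visible region now rows[0,8) x cols[0,4) = 8x4
Op 3 fold_right: fold axis v@2; visible region now rows[0,8) x cols[2,4) = 8x2
Op 4 cut(3, 1): punch at orig (3,3); cuts so far [(3, 3)]; region rows[0,8) x cols[2,4) = 8x2
Op 5 cut(1, 0): punch at orig (1,2); cuts so far [(1, 2), (3, 3)]; region rows[0,8) x cols[2,4) = 8x2
Op 6 cut(2, 0): punch at orig (2,2); cuts so far [(1, 2), (2, 2), (3, 3)]; region rows[0,8) x cols[2,4) = 8x2
Unfold 1 (reflect across v@2): 6 holes -> [(1, 1), (1, 2), (2, 1), (2, 2), (3, 0), (3, 3)]
Unfold 2 (reflect across h@8): 12 holes -> [(1, 1), (1, 2), (2, 1), (2, 2), (3, 0), (3, 3), (12, 0), (12, 3), (13, 1), (13, 2), (14, 1), (14, 2)]
Unfold 3 (reflect across v@4): 24 holes -> [(1, 1), (1, 2), (1, 5), (1, 6), (2, 1), (2, 2), (2, 5), (2, 6), (3, 0), (3, 3), (3, 4), (3, 7), (12, 0), (12, 3), (12, 4), (12, 7), (13, 1), (13, 2), (13, 5), (13, 6), (14, 1), (14, 2), (14, 5), (14, 6)]

Answer: 24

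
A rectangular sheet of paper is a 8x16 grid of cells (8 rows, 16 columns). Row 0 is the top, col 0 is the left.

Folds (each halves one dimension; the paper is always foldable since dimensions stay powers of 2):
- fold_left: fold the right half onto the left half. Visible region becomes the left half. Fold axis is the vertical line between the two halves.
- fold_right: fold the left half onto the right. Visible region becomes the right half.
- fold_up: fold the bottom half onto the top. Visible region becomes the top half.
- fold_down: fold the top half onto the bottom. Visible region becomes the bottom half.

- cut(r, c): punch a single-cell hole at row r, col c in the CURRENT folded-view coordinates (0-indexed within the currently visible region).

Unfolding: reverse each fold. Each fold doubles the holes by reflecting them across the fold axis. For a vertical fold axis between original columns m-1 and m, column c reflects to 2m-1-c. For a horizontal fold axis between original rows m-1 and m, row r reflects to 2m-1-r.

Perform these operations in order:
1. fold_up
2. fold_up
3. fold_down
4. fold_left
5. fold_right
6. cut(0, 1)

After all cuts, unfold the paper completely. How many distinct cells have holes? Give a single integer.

Answer: 32

Derivation:
Op 1 fold_up: fold axis h@4; visible region now rows[0,4) x cols[0,16) = 4x16
Op 2 fold_up: fold axis h@2; visible region now rows[0,2) x cols[0,16) = 2x16
Op 3 fold_down: fold axis h@1; visible region now rows[1,2) x cols[0,16) = 1x16
Op 4 fold_left: fold axis v@8; visible region now rows[1,2) x cols[0,8) = 1x8
Op 5 fold_right: fold axis v@4; visible region now rows[1,2) x cols[4,8) = 1x4
Op 6 cut(0, 1): punch at orig (1,5); cuts so far [(1, 5)]; region rows[1,2) x cols[4,8) = 1x4
Unfold 1 (reflect across v@4): 2 holes -> [(1, 2), (1, 5)]
Unfold 2 (reflect across v@8): 4 holes -> [(1, 2), (1, 5), (1, 10), (1, 13)]
Unfold 3 (reflect across h@1): 8 holes -> [(0, 2), (0, 5), (0, 10), (0, 13), (1, 2), (1, 5), (1, 10), (1, 13)]
Unfold 4 (reflect across h@2): 16 holes -> [(0, 2), (0, 5), (0, 10), (0, 13), (1, 2), (1, 5), (1, 10), (1, 13), (2, 2), (2, 5), (2, 10), (2, 13), (3, 2), (3, 5), (3, 10), (3, 13)]
Unfold 5 (reflect across h@4): 32 holes -> [(0, 2), (0, 5), (0, 10), (0, 13), (1, 2), (1, 5), (1, 10), (1, 13), (2, 2), (2, 5), (2, 10), (2, 13), (3, 2), (3, 5), (3, 10), (3, 13), (4, 2), (4, 5), (4, 10), (4, 13), (5, 2), (5, 5), (5, 10), (5, 13), (6, 2), (6, 5), (6, 10), (6, 13), (7, 2), (7, 5), (7, 10), (7, 13)]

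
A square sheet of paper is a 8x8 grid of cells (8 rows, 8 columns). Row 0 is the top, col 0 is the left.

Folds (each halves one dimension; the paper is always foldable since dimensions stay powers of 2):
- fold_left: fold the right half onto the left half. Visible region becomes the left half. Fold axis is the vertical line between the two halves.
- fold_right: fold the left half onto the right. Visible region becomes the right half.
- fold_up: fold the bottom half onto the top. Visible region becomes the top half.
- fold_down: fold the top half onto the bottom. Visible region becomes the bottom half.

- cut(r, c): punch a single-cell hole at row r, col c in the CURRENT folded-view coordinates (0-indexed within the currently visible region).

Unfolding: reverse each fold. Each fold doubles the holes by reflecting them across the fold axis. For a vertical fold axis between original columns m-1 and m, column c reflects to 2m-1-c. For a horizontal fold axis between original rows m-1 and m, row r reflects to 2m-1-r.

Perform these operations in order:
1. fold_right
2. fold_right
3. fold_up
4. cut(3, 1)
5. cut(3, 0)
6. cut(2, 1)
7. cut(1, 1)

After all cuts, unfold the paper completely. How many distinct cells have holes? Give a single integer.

Answer: 32

Derivation:
Op 1 fold_right: fold axis v@4; visible region now rows[0,8) x cols[4,8) = 8x4
Op 2 fold_right: fold axis v@6; visible region now rows[0,8) x cols[6,8) = 8x2
Op 3 fold_up: fold axis h@4; visible region now rows[0,4) x cols[6,8) = 4x2
Op 4 cut(3, 1): punch at orig (3,7); cuts so far [(3, 7)]; region rows[0,4) x cols[6,8) = 4x2
Op 5 cut(3, 0): punch at orig (3,6); cuts so far [(3, 6), (3, 7)]; region rows[0,4) x cols[6,8) = 4x2
Op 6 cut(2, 1): punch at orig (2,7); cuts so far [(2, 7), (3, 6), (3, 7)]; region rows[0,4) x cols[6,8) = 4x2
Op 7 cut(1, 1): punch at orig (1,7); cuts so far [(1, 7), (2, 7), (3, 6), (3, 7)]; region rows[0,4) x cols[6,8) = 4x2
Unfold 1 (reflect across h@4): 8 holes -> [(1, 7), (2, 7), (3, 6), (3, 7), (4, 6), (4, 7), (5, 7), (6, 7)]
Unfold 2 (reflect across v@6): 16 holes -> [(1, 4), (1, 7), (2, 4), (2, 7), (3, 4), (3, 5), (3, 6), (3, 7), (4, 4), (4, 5), (4, 6), (4, 7), (5, 4), (5, 7), (6, 4), (6, 7)]
Unfold 3 (reflect across v@4): 32 holes -> [(1, 0), (1, 3), (1, 4), (1, 7), (2, 0), (2, 3), (2, 4), (2, 7), (3, 0), (3, 1), (3, 2), (3, 3), (3, 4), (3, 5), (3, 6), (3, 7), (4, 0), (4, 1), (4, 2), (4, 3), (4, 4), (4, 5), (4, 6), (4, 7), (5, 0), (5, 3), (5, 4), (5, 7), (6, 0), (6, 3), (6, 4), (6, 7)]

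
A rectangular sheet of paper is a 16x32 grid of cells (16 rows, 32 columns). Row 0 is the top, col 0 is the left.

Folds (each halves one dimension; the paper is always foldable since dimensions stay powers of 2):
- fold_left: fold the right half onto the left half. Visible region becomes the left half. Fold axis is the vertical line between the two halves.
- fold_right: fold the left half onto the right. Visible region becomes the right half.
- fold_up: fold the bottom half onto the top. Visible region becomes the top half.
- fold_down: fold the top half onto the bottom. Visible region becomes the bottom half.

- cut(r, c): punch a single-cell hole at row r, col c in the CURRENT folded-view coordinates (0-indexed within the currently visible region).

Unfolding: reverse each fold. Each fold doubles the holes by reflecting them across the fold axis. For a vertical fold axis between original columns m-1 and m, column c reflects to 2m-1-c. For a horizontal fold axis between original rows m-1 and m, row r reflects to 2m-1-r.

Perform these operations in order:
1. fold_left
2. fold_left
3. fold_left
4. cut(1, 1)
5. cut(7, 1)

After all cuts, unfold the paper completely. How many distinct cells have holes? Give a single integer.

Answer: 16

Derivation:
Op 1 fold_left: fold axis v@16; visible region now rows[0,16) x cols[0,16) = 16x16
Op 2 fold_left: fold axis v@8; visible region now rows[0,16) x cols[0,8) = 16x8
Op 3 fold_left: fold axis v@4; visible region now rows[0,16) x cols[0,4) = 16x4
Op 4 cut(1, 1): punch at orig (1,1); cuts so far [(1, 1)]; region rows[0,16) x cols[0,4) = 16x4
Op 5 cut(7, 1): punch at orig (7,1); cuts so far [(1, 1), (7, 1)]; region rows[0,16) x cols[0,4) = 16x4
Unfold 1 (reflect across v@4): 4 holes -> [(1, 1), (1, 6), (7, 1), (7, 6)]
Unfold 2 (reflect across v@8): 8 holes -> [(1, 1), (1, 6), (1, 9), (1, 14), (7, 1), (7, 6), (7, 9), (7, 14)]
Unfold 3 (reflect across v@16): 16 holes -> [(1, 1), (1, 6), (1, 9), (1, 14), (1, 17), (1, 22), (1, 25), (1, 30), (7, 1), (7, 6), (7, 9), (7, 14), (7, 17), (7, 22), (7, 25), (7, 30)]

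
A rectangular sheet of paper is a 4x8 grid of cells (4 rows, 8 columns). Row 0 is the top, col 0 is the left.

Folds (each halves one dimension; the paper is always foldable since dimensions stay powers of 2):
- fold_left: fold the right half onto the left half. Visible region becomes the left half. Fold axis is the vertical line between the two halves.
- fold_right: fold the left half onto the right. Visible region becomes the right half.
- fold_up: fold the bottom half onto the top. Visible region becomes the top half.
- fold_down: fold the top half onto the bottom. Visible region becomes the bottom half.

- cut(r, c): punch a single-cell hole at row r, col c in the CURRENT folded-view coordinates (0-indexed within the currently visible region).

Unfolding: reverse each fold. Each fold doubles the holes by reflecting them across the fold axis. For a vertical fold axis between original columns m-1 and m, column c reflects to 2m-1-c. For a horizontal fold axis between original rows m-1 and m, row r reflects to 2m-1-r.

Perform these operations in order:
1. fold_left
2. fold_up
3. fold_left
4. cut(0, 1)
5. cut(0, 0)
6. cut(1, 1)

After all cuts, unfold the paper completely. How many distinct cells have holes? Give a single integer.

Answer: 24

Derivation:
Op 1 fold_left: fold axis v@4; visible region now rows[0,4) x cols[0,4) = 4x4
Op 2 fold_up: fold axis h@2; visible region now rows[0,2) x cols[0,4) = 2x4
Op 3 fold_left: fold axis v@2; visible region now rows[0,2) x cols[0,2) = 2x2
Op 4 cut(0, 1): punch at orig (0,1); cuts so far [(0, 1)]; region rows[0,2) x cols[0,2) = 2x2
Op 5 cut(0, 0): punch at orig (0,0); cuts so far [(0, 0), (0, 1)]; region rows[0,2) x cols[0,2) = 2x2
Op 6 cut(1, 1): punch at orig (1,1); cuts so far [(0, 0), (0, 1), (1, 1)]; region rows[0,2) x cols[0,2) = 2x2
Unfold 1 (reflect across v@2): 6 holes -> [(0, 0), (0, 1), (0, 2), (0, 3), (1, 1), (1, 2)]
Unfold 2 (reflect across h@2): 12 holes -> [(0, 0), (0, 1), (0, 2), (0, 3), (1, 1), (1, 2), (2, 1), (2, 2), (3, 0), (3, 1), (3, 2), (3, 3)]
Unfold 3 (reflect across v@4): 24 holes -> [(0, 0), (0, 1), (0, 2), (0, 3), (0, 4), (0, 5), (0, 6), (0, 7), (1, 1), (1, 2), (1, 5), (1, 6), (2, 1), (2, 2), (2, 5), (2, 6), (3, 0), (3, 1), (3, 2), (3, 3), (3, 4), (3, 5), (3, 6), (3, 7)]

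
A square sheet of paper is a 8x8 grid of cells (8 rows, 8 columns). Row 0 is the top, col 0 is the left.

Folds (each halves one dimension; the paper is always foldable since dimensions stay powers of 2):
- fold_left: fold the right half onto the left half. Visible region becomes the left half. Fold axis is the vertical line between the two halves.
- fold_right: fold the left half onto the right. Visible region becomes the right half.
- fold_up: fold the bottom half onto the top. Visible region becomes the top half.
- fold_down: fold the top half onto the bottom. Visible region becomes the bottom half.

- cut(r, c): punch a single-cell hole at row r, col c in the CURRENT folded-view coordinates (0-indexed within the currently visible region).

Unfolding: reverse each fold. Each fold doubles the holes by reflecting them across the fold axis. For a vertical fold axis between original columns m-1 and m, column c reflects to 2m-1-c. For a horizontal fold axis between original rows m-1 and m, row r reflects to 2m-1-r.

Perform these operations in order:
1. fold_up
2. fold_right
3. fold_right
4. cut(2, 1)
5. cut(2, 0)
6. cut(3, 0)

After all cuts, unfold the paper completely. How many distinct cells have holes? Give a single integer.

Answer: 24

Derivation:
Op 1 fold_up: fold axis h@4; visible region now rows[0,4) x cols[0,8) = 4x8
Op 2 fold_right: fold axis v@4; visible region now rows[0,4) x cols[4,8) = 4x4
Op 3 fold_right: fold axis v@6; visible region now rows[0,4) x cols[6,8) = 4x2
Op 4 cut(2, 1): punch at orig (2,7); cuts so far [(2, 7)]; region rows[0,4) x cols[6,8) = 4x2
Op 5 cut(2, 0): punch at orig (2,6); cuts so far [(2, 6), (2, 7)]; region rows[0,4) x cols[6,8) = 4x2
Op 6 cut(3, 0): punch at orig (3,6); cuts so far [(2, 6), (2, 7), (3, 6)]; region rows[0,4) x cols[6,8) = 4x2
Unfold 1 (reflect across v@6): 6 holes -> [(2, 4), (2, 5), (2, 6), (2, 7), (3, 5), (3, 6)]
Unfold 2 (reflect across v@4): 12 holes -> [(2, 0), (2, 1), (2, 2), (2, 3), (2, 4), (2, 5), (2, 6), (2, 7), (3, 1), (3, 2), (3, 5), (3, 6)]
Unfold 3 (reflect across h@4): 24 holes -> [(2, 0), (2, 1), (2, 2), (2, 3), (2, 4), (2, 5), (2, 6), (2, 7), (3, 1), (3, 2), (3, 5), (3, 6), (4, 1), (4, 2), (4, 5), (4, 6), (5, 0), (5, 1), (5, 2), (5, 3), (5, 4), (5, 5), (5, 6), (5, 7)]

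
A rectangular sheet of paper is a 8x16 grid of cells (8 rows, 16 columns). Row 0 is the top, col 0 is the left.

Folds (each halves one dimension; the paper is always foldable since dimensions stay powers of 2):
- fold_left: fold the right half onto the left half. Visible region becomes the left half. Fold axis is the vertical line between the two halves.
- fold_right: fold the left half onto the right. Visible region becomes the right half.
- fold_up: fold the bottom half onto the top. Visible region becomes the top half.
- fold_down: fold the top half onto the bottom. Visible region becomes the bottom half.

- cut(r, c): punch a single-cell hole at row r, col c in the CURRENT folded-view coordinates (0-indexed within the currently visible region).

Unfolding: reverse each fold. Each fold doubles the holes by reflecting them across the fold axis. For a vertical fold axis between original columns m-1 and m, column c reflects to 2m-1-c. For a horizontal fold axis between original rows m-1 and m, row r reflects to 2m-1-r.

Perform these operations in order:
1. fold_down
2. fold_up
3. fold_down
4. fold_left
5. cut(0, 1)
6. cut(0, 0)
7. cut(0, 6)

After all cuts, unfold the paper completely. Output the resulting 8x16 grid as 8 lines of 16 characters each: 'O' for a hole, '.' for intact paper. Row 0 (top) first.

Op 1 fold_down: fold axis h@4; visible region now rows[4,8) x cols[0,16) = 4x16
Op 2 fold_up: fold axis h@6; visible region now rows[4,6) x cols[0,16) = 2x16
Op 3 fold_down: fold axis h@5; visible region now rows[5,6) x cols[0,16) = 1x16
Op 4 fold_left: fold axis v@8; visible region now rows[5,6) x cols[0,8) = 1x8
Op 5 cut(0, 1): punch at orig (5,1); cuts so far [(5, 1)]; region rows[5,6) x cols[0,8) = 1x8
Op 6 cut(0, 0): punch at orig (5,0); cuts so far [(5, 0), (5, 1)]; region rows[5,6) x cols[0,8) = 1x8
Op 7 cut(0, 6): punch at orig (5,6); cuts so far [(5, 0), (5, 1), (5, 6)]; region rows[5,6) x cols[0,8) = 1x8
Unfold 1 (reflect across v@8): 6 holes -> [(5, 0), (5, 1), (5, 6), (5, 9), (5, 14), (5, 15)]
Unfold 2 (reflect across h@5): 12 holes -> [(4, 0), (4, 1), (4, 6), (4, 9), (4, 14), (4, 15), (5, 0), (5, 1), (5, 6), (5, 9), (5, 14), (5, 15)]
Unfold 3 (reflect across h@6): 24 holes -> [(4, 0), (4, 1), (4, 6), (4, 9), (4, 14), (4, 15), (5, 0), (5, 1), (5, 6), (5, 9), (5, 14), (5, 15), (6, 0), (6, 1), (6, 6), (6, 9), (6, 14), (6, 15), (7, 0), (7, 1), (7, 6), (7, 9), (7, 14), (7, 15)]
Unfold 4 (reflect across h@4): 48 holes -> [(0, 0), (0, 1), (0, 6), (0, 9), (0, 14), (0, 15), (1, 0), (1, 1), (1, 6), (1, 9), (1, 14), (1, 15), (2, 0), (2, 1), (2, 6), (2, 9), (2, 14), (2, 15), (3, 0), (3, 1), (3, 6), (3, 9), (3, 14), (3, 15), (4, 0), (4, 1), (4, 6), (4, 9), (4, 14), (4, 15), (5, 0), (5, 1), (5, 6), (5, 9), (5, 14), (5, 15), (6, 0), (6, 1), (6, 6), (6, 9), (6, 14), (6, 15), (7, 0), (7, 1), (7, 6), (7, 9), (7, 14), (7, 15)]

Answer: OO....O..O....OO
OO....O..O....OO
OO....O..O....OO
OO....O..O....OO
OO....O..O....OO
OO....O..O....OO
OO....O..O....OO
OO....O..O....OO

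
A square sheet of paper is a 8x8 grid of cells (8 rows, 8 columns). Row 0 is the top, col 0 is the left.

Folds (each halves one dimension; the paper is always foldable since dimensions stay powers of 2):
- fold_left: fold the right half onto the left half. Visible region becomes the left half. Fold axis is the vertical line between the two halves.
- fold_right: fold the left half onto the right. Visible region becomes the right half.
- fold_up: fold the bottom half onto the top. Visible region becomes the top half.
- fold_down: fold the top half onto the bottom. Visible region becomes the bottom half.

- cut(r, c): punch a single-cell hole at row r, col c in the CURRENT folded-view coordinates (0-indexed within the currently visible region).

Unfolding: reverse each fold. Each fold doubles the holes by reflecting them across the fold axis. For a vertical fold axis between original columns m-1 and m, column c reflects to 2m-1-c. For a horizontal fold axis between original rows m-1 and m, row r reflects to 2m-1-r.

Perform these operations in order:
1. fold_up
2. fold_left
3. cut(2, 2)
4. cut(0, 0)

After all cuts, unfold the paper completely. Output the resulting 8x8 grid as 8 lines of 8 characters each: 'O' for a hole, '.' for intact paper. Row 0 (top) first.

Op 1 fold_up: fold axis h@4; visible region now rows[0,4) x cols[0,8) = 4x8
Op 2 fold_left: fold axis v@4; visible region now rows[0,4) x cols[0,4) = 4x4
Op 3 cut(2, 2): punch at orig (2,2); cuts so far [(2, 2)]; region rows[0,4) x cols[0,4) = 4x4
Op 4 cut(0, 0): punch at orig (0,0); cuts so far [(0, 0), (2, 2)]; region rows[0,4) x cols[0,4) = 4x4
Unfold 1 (reflect across v@4): 4 holes -> [(0, 0), (0, 7), (2, 2), (2, 5)]
Unfold 2 (reflect across h@4): 8 holes -> [(0, 0), (0, 7), (2, 2), (2, 5), (5, 2), (5, 5), (7, 0), (7, 7)]

Answer: O......O
........
..O..O..
........
........
..O..O..
........
O......O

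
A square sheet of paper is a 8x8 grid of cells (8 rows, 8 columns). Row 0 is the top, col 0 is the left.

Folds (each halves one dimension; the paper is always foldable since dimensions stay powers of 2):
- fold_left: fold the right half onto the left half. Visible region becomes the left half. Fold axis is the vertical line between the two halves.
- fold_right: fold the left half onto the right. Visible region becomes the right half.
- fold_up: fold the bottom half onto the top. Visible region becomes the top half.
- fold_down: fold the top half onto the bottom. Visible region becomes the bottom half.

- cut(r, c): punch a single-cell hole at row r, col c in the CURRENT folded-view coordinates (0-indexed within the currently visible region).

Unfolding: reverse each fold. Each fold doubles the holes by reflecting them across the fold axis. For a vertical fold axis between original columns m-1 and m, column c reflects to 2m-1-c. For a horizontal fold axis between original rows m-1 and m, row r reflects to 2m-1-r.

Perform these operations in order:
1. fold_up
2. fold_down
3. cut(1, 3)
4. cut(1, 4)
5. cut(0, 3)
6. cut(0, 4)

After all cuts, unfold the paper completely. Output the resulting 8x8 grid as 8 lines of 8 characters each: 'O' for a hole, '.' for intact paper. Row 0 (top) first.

Answer: ...OO...
...OO...
...OO...
...OO...
...OO...
...OO...
...OO...
...OO...

Derivation:
Op 1 fold_up: fold axis h@4; visible region now rows[0,4) x cols[0,8) = 4x8
Op 2 fold_down: fold axis h@2; visible region now rows[2,4) x cols[0,8) = 2x8
Op 3 cut(1, 3): punch at orig (3,3); cuts so far [(3, 3)]; region rows[2,4) x cols[0,8) = 2x8
Op 4 cut(1, 4): punch at orig (3,4); cuts so far [(3, 3), (3, 4)]; region rows[2,4) x cols[0,8) = 2x8
Op 5 cut(0, 3): punch at orig (2,3); cuts so far [(2, 3), (3, 3), (3, 4)]; region rows[2,4) x cols[0,8) = 2x8
Op 6 cut(0, 4): punch at orig (2,4); cuts so far [(2, 3), (2, 4), (3, 3), (3, 4)]; region rows[2,4) x cols[0,8) = 2x8
Unfold 1 (reflect across h@2): 8 holes -> [(0, 3), (0, 4), (1, 3), (1, 4), (2, 3), (2, 4), (3, 3), (3, 4)]
Unfold 2 (reflect across h@4): 16 holes -> [(0, 3), (0, 4), (1, 3), (1, 4), (2, 3), (2, 4), (3, 3), (3, 4), (4, 3), (4, 4), (5, 3), (5, 4), (6, 3), (6, 4), (7, 3), (7, 4)]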